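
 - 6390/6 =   -  1065 =-  1065.00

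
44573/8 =44573/8= 5571.62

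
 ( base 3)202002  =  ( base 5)4132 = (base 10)542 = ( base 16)21e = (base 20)172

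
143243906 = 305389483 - 162145577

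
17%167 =17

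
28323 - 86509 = -58186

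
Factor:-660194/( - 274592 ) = 2^( - 4 )*8581^(- 1)*330097^1 = 330097/137296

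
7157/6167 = 7157/6167 = 1.16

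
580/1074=290/537= 0.54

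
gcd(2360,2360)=2360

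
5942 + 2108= 8050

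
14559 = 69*211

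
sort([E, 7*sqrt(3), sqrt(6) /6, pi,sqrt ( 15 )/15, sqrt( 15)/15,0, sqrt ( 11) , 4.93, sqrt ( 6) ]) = [ 0, sqrt( 15 ) /15,sqrt( 15)/15,sqrt( 6)/6, sqrt(6), E,pi, sqrt ( 11),  4.93, 7 * sqrt(3)]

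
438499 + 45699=484198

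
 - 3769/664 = - 6 + 215/664  =  - 5.68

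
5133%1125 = 633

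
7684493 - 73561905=- 65877412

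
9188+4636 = 13824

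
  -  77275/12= - 77275/12=- 6439.58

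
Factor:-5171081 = - 47^1*110023^1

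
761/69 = 761/69 = 11.03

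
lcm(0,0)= 0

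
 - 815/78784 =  - 815/78784= - 0.01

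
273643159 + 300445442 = 574088601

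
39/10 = 39/10 =3.90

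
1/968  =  1/968= 0.00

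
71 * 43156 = 3064076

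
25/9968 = 25/9968 =0.00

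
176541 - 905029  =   - 728488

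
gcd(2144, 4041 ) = 1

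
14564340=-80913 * ( - 180)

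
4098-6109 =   -  2011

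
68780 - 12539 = 56241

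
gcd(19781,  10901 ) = 1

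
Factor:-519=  -3^1*173^1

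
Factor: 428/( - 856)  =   - 1/2=- 2^( - 1 )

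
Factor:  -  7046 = -2^1 * 13^1*271^1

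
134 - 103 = 31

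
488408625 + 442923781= 931332406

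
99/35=2 + 29/35 = 2.83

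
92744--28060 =120804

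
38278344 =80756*474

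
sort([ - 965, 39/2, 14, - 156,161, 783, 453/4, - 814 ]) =[ -965, -814, - 156,14,39/2,453/4,161,783]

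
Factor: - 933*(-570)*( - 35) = -18613350 = - 2^1*3^2*5^2*7^1*19^1 * 311^1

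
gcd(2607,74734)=869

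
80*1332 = 106560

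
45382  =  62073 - 16691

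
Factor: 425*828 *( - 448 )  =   - 157651200=- 2^8*3^2 * 5^2 * 7^1*17^1*23^1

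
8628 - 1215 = 7413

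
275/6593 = 275/6593 = 0.04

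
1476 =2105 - 629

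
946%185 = 21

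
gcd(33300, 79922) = 2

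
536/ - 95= - 536/95 = - 5.64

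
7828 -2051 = 5777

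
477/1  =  477  =  477.00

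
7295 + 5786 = 13081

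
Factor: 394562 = 2^1 *7^1*28183^1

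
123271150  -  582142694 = - 458871544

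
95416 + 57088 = 152504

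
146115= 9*16235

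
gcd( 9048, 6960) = 696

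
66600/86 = 774 +18/43 =774.42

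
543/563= 543/563= 0.96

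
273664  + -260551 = 13113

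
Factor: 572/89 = 2^2*11^1 * 13^1*89^( - 1 ) 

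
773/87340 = 773/87340=   0.01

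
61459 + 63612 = 125071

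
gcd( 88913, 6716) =1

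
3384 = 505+2879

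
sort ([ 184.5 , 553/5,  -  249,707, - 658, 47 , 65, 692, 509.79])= [-658, - 249, 47, 65,553/5, 184.5,  509.79,692,707] 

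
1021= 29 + 992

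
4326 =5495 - 1169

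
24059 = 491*49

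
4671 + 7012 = 11683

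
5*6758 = 33790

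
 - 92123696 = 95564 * (- 964 )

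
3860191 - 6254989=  - 2394798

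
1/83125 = 1/83125 = 0.00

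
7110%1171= 84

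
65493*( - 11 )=-720423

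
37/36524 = 37/36524 =0.00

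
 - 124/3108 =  - 31/777 = - 0.04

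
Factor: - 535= - 5^1 * 107^1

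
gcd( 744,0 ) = 744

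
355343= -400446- - 755789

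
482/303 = 1+179/303 = 1.59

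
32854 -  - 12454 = 45308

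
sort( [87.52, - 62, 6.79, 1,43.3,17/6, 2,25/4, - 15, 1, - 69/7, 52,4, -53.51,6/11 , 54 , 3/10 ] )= [ - 62, - 53.51, - 15, - 69/7,3/10,6/11,1,1,2, 17/6,  4,25/4,6.79,43.3,52,54,87.52 ]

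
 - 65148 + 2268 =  - 62880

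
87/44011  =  87/44011 =0.00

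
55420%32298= 23122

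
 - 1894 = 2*( - 947)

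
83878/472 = 177 + 167/236  =  177.71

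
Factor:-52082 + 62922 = 2^3*5^1*271^1 = 10840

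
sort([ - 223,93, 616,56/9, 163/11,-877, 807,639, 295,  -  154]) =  [ - 877, - 223,-154,56/9, 163/11, 93, 295,616, 639, 807 ]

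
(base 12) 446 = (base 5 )10010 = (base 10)630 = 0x276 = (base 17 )231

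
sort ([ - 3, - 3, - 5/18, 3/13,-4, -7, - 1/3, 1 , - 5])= [ - 7, - 5, - 4, - 3, - 3, - 1/3, - 5/18,  3/13,1]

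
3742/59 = 63 + 25/59=63.42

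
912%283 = 63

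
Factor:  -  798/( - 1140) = 2^( - 1)*5^( - 1 ) * 7^1 = 7/10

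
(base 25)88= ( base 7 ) 415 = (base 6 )544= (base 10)208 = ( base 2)11010000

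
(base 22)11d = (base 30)h9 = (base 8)1007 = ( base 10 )519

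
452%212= 28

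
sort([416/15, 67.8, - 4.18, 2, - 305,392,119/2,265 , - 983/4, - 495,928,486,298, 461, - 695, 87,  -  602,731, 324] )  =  [ - 695, - 602, - 495,- 305,  -  983/4, - 4.18,2,  416/15,119/2,67.8,87,265, 298 , 324 , 392 , 461,486,731,928] 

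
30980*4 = 123920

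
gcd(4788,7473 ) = 3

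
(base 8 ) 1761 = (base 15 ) 474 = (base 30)13j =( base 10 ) 1009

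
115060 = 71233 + 43827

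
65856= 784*84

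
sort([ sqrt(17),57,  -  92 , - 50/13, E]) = [ - 92,-50/13 , E, sqrt (17) , 57]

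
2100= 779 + 1321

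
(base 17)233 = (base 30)l2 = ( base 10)632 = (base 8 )1170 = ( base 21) 192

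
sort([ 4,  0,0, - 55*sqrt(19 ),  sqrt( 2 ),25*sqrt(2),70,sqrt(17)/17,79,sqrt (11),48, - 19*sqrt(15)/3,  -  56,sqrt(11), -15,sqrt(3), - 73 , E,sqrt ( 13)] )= [ - 55*sqrt(19 ), - 73, - 56, - 19 * sqrt( 15)/3, - 15,0,  0,  sqrt(17 ) /17,  sqrt ( 2),sqrt(3),E,sqrt( 11 ), sqrt (11),sqrt(13 ), 4, 25*sqrt( 2),48, 70,  79]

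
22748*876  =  19927248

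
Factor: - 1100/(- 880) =5/4 =2^( - 2 ) * 5^1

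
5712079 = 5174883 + 537196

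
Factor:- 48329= - 31^1*1559^1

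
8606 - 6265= 2341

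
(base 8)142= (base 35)2S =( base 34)2u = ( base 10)98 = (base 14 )70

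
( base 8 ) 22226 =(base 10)9366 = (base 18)1ag6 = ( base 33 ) 8JR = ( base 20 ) 1386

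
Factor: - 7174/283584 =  - 2^(-5)*3^(- 1 )*7^ ( - 1 )*17^1=- 17/672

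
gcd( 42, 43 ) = 1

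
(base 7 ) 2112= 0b1011101000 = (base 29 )pj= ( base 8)1350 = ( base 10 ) 744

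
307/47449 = 307/47449 = 0.01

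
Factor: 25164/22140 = 233/205 = 5^(-1)*41^ ( - 1 )*233^1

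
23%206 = 23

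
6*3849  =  23094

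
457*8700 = 3975900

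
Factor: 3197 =23^1  *139^1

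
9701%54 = 35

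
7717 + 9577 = 17294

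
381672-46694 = 334978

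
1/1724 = 1/1724 = 0.00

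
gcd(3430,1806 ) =14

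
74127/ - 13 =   -  74127/13  =  -5702.08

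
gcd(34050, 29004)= 6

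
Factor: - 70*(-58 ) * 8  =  32480 = 2^5 * 5^1 *7^1 *29^1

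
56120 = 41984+14136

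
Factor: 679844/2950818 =2^1*3^ (-1 ) * 11^1*13^( - 1)*15451^1 * 37831^( - 1) = 339922/1475409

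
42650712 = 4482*9516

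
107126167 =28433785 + 78692382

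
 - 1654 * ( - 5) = 8270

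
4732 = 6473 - 1741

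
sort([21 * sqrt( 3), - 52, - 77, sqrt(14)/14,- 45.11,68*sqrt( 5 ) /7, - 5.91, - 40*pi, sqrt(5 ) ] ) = [ - 40*pi , - 77,-52,- 45.11, - 5.91,  sqrt(14 ) /14, sqrt(5), 68*sqrt( 5)/7,21*sqrt (3)]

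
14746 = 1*14746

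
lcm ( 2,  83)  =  166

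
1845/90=20 + 1/2  =  20.50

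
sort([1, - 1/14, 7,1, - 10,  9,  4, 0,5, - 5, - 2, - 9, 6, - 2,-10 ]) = [ - 10, - 10, - 9, - 5, - 2,-2, - 1/14,0 , 1,1,4,  5, 6,7,9]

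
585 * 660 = 386100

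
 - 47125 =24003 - 71128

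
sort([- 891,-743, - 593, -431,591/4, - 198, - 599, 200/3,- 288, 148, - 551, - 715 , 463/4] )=[ - 891, - 743, - 715,  -  599,-593, - 551 , -431 , - 288, - 198,  200/3, 463/4,591/4,148]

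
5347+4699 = 10046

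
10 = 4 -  - 6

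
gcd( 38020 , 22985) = 5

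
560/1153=560/1153 = 0.49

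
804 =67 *12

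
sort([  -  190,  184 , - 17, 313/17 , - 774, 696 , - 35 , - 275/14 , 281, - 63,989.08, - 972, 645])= [  -  972,- 774, - 190,-63, - 35, - 275/14 ,-17, 313/17, 184, 281, 645, 696, 989.08]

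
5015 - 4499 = 516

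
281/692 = 281/692 = 0.41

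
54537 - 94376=  -  39839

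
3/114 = 1/38 = 0.03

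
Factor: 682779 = 3^1*227593^1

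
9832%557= 363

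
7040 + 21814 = 28854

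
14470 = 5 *2894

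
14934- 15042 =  - 108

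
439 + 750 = 1189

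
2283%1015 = 253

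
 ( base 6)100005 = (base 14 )2B9B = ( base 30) 8jb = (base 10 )7781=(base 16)1E65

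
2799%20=19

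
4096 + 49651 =53747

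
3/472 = 3/472 = 0.01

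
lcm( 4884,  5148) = 190476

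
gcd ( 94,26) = 2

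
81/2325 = 27/775 = 0.03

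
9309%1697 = 824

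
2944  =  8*368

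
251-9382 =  -9131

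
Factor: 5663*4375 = 24775625 = 5^4*7^2*809^1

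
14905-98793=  - 83888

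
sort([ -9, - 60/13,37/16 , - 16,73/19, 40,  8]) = [ - 16, - 9, - 60/13,37/16,73/19,8,40]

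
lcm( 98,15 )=1470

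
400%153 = 94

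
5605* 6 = 33630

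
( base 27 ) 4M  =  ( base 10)130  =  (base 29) 4e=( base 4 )2002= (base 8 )202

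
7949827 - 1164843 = 6784984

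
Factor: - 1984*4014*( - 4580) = 2^9*3^2*5^1*31^1*223^1*229^1 = 36474094080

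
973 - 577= 396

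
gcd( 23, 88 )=1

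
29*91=2639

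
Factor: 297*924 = 2^2*3^4*7^1*11^2= 274428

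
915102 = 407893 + 507209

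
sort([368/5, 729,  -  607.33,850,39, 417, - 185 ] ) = [ - 607.33, - 185,  39,368/5,417, 729, 850 ]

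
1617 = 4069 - 2452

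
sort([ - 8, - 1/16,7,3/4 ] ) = [ -8, - 1/16, 3/4,7]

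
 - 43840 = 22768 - 66608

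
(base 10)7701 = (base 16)1E15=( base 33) 72C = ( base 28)9N1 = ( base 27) AF6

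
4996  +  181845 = 186841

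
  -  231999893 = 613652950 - 845652843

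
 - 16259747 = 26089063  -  42348810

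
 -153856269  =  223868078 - 377724347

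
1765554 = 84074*21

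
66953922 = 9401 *7122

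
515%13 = 8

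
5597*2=11194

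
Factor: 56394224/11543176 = 7049278/1442897 = 2^1*113^( - 3 )*839^1*4201^1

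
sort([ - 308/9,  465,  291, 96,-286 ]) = [ - 286,-308/9, 96,291, 465 ]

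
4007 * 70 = 280490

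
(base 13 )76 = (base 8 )141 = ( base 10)97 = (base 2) 1100001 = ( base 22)49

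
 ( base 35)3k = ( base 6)325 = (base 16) 7d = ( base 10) 125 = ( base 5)1000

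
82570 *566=46734620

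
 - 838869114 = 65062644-903931758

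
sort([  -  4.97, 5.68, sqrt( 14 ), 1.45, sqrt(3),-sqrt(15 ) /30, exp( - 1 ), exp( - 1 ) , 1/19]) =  [ - 4.97, - sqrt(15 ) /30, 1/19, exp( - 1 ),  exp( - 1), 1.45, sqrt(3), sqrt(14 ), 5.68 ]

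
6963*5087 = 35420781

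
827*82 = 67814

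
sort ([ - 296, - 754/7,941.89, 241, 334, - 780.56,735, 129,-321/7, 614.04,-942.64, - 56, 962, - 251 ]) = [ - 942.64, - 780.56,-296,  -  251,  -  754/7 , - 56, - 321/7, 129, 241,334,614.04, 735, 941.89, 962 ] 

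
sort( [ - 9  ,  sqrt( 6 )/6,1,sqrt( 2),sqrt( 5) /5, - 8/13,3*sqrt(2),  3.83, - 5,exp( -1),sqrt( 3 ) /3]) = [ - 9,-5, - 8/13, exp( - 1) , sqrt(6)/6,sqrt(5) /5,sqrt( 3) /3,  1, sqrt(2 ), 3.83,  3 * sqrt ( 2 ) ] 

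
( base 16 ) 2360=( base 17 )1e5c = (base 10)9056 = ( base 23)H2H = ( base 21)KB5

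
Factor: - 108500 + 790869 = 151^1*4519^1 = 682369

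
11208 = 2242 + 8966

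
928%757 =171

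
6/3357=2/1119 = 0.00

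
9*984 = 8856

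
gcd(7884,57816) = 2628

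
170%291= 170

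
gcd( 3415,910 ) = 5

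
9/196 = 9/196 =0.05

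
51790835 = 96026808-44235973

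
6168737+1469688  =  7638425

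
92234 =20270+71964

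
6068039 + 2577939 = 8645978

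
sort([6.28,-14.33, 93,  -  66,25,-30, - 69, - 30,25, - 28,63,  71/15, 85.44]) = [ - 69, - 66, - 30, - 30, - 28,- 14.33, 71/15,6.28,  25,25,63,85.44,93 ]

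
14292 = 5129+9163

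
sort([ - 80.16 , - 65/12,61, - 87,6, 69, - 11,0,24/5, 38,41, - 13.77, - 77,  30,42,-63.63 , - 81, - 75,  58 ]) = [ - 87, - 81, - 80.16,-77, - 75, - 63.63, - 13.77, - 11, - 65/12,0,24/5,  6,  30,38, 41,42,58, 61, 69] 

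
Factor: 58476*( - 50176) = -2^12*3^1 *7^2*11^1*443^1 = - 2934091776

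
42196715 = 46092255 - 3895540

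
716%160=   76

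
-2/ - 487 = 2/487 = 0.00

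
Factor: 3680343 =3^3*136309^1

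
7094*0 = 0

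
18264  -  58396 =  -40132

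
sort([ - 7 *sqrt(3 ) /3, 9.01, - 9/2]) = [ - 9/2, - 7*sqrt ( 3)/3, 9.01]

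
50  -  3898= - 3848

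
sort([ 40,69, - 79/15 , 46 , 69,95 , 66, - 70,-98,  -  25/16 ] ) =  [ - 98 , - 70, - 79/15,-25/16,40, 46, 66,  69,69 , 95]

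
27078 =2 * 13539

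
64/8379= 64/8379 = 0.01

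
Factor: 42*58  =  2436=2^2*3^1*7^1*29^1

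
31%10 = 1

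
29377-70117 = -40740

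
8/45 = 8/45 = 0.18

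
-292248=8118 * (-36 ) 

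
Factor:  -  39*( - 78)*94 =2^2*3^2*13^2*47^1 = 285948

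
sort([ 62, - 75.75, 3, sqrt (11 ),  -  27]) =[ - 75.75,  -  27, 3 , sqrt( 11 ),  62]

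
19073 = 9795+9278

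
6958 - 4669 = 2289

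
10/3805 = 2/761 = 0.00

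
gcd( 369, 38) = 1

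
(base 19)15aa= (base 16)22A0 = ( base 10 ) 8864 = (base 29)AFJ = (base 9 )13138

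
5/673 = 5/673   =  0.01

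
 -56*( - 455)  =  25480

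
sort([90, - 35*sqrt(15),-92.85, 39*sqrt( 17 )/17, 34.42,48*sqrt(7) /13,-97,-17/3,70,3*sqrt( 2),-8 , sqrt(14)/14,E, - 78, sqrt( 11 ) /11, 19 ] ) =[ - 35*sqrt( 15 ), - 97,-92.85,-78, - 8, - 17/3, sqrt(14) /14,sqrt(11 )/11,  E, 3*sqrt( 2),39*sqrt(17)/17, 48*sqrt( 7)/13, 19,34.42, 70, 90]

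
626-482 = 144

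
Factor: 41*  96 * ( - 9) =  - 35424= -2^5 *3^3  *  41^1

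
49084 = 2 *24542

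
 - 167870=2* (-83935 )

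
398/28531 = 398/28531 = 0.01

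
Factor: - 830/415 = - 2^1 = - 2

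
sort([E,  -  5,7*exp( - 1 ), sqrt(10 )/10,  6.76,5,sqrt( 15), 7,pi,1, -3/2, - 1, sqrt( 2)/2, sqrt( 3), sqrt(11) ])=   [ -5, - 3/2, - 1, sqrt(10 )/10, sqrt(2 ) /2, 1,sqrt(3),  7* exp(-1), E, pi, sqrt(11),sqrt( 15),  5, 6.76,7 ] 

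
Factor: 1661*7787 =11^1*13^1*151^1* 599^1 =12934207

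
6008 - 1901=4107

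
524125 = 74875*7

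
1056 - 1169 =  - 113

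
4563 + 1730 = 6293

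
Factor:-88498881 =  - 3^2*79^1*124471^1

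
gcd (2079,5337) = 9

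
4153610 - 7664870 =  - 3511260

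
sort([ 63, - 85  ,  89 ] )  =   [  -  85, 63,89 ]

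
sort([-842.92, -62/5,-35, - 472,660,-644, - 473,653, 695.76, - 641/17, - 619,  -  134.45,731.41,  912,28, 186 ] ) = [ - 842.92,-644, - 619, - 473,-472,  -  134.45,-641/17, - 35, - 62/5, 28,186,653, 660,695.76, 731.41, 912] 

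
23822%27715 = 23822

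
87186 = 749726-662540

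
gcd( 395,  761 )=1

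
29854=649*46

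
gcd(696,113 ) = 1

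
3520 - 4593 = -1073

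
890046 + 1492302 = 2382348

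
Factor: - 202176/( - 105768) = 2^3*3^3*  113^( - 1) = 216/113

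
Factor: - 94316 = -2^2*17^1*19^1*73^1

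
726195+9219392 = 9945587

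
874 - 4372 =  - 3498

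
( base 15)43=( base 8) 77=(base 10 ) 63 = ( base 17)3c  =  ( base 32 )1v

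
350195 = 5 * 70039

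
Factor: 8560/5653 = 2^4 * 5^1*107^1 * 5653^ ( -1 ) 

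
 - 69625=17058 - 86683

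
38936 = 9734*4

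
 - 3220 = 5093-8313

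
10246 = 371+9875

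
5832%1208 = 1000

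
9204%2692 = 1128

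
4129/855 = 4+709/855 = 4.83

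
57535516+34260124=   91795640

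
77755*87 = 6764685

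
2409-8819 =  - 6410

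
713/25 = 713/25=28.52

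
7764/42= 1294/7  =  184.86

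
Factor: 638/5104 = 2^( - 3)=   1/8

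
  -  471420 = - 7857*60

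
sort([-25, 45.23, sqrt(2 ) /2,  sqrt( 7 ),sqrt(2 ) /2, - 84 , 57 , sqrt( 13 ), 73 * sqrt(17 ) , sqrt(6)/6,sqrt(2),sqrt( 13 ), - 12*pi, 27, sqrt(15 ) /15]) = [ - 84, - 12*pi, - 25, sqrt( 15 ) /15, sqrt(6 )/6, sqrt(2)/2,sqrt (2 ) /2,  sqrt(2 ),sqrt( 7 ), sqrt ( 13 ), sqrt( 13), 27,45.23,57, 73*sqrt(17)]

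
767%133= 102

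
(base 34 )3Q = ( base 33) 3T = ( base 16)80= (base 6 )332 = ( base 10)128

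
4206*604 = 2540424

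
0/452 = 0 = 0.00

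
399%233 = 166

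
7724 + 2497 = 10221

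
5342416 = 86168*62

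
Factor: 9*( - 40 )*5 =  - 2^3*3^2*5^2 = - 1800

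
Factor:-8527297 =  - 223^1*38239^1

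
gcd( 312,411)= 3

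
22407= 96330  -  73923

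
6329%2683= 963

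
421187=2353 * 179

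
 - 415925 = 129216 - 545141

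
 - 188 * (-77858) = 14637304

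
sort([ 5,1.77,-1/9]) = [-1/9 , 1.77, 5 ]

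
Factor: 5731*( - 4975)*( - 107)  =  3050754575 = 5^2*11^1*107^1*199^1*521^1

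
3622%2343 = 1279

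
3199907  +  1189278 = 4389185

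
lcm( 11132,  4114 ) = 189244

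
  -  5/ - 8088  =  5/8088 = 0.00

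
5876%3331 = 2545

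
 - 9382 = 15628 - 25010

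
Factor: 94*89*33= 2^1 * 3^1*11^1 * 47^1*89^1 =276078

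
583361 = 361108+222253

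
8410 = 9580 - 1170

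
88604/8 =22151/2  =  11075.50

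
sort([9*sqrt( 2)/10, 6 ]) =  [ 9*sqrt( 2)/10, 6 ] 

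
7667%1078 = 121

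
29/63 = 29/63 = 0.46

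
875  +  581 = 1456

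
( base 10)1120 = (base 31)154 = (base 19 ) 31i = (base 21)2B7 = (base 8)2140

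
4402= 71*62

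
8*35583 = 284664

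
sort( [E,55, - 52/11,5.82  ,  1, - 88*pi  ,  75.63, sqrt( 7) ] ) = [-88*pi, - 52/11,1,  sqrt( 7),E  ,  5.82,55,75.63 ] 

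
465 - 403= 62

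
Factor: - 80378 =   -  2^1*40189^1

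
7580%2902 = 1776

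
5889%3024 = 2865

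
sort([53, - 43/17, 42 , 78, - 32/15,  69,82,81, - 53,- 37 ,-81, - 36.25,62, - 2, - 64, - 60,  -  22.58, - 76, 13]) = [-81, - 76, - 64,- 60,-53, - 37, - 36.25,-22.58,  -  43/17, - 32/15 , - 2, 13,42,53,62, 69, 78  ,  81,82] 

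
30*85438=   2563140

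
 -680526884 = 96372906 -776899790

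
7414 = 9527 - 2113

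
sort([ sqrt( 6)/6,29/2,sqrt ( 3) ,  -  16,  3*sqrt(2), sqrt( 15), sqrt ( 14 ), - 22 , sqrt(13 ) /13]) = [-22 , - 16, sqrt( 13)/13, sqrt (6) /6, sqrt( 3 ), sqrt(14 ), sqrt(15 ), 3*sqrt(2), 29/2]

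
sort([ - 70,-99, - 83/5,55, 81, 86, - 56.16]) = [ - 99,-70, - 56.16,-83/5 , 55, 81,  86]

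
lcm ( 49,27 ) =1323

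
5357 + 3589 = 8946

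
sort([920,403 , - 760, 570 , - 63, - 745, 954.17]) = [ - 760, - 745, - 63,403,570, 920 , 954.17] 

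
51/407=51/407 =0.13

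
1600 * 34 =54400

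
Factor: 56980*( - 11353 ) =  - 2^2*5^1*7^1*11^1*37^1*11353^1 = -646893940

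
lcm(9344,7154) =457856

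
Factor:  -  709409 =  - 709409^1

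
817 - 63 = 754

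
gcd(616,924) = 308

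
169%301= 169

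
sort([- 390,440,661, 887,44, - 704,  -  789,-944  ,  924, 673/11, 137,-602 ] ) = [ - 944, - 789,- 704,  -  602, - 390, 44,673/11,137, 440,661, 887,924] 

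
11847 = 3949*3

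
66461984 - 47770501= 18691483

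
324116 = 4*81029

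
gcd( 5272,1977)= 659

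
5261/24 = 219  +  5/24 = 219.21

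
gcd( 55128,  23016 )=24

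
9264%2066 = 1000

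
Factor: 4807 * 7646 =36754322 = 2^1 * 11^1*19^1*23^1 * 3823^1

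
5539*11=60929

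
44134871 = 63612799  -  19477928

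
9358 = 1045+8313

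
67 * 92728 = 6212776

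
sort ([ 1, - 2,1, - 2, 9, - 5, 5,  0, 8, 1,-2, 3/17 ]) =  [  -  5,  -  2,-2,  -  2, 0, 3/17,1,  1,  1,5,8, 9 ]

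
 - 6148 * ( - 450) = 2766600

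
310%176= 134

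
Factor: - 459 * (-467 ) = 214353 = 3^3 * 17^1 * 467^1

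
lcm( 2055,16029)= 80145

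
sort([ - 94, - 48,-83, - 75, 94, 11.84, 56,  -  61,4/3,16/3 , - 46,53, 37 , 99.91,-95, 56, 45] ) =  [ - 95,-94 , - 83,-75 , - 61 , - 48, - 46,4/3, 16/3, 11.84,37,45 , 53 , 56,56,94,  99.91 ] 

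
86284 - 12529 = 73755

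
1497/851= 1497/851 = 1.76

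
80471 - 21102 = 59369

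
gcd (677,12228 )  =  1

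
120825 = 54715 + 66110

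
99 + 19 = 118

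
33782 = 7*4826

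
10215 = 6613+3602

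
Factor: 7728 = 2^4 * 3^1 *7^1 * 23^1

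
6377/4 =1594+1/4 = 1594.25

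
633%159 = 156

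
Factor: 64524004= 2^2*37^1*435973^1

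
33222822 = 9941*3342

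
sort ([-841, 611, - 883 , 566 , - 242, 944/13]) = [ - 883, - 841,  -  242,944/13, 566, 611] 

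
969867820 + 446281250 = 1416149070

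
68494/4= 34247/2  =  17123.50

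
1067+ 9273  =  10340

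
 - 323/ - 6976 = 323/6976 = 0.05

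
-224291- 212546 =-436837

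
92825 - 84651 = 8174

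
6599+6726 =13325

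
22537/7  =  3219+4/7 = 3219.57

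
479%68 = 3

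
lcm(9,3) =9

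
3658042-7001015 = - 3342973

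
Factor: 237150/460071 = 50/97=2^1*5^2*97^( - 1)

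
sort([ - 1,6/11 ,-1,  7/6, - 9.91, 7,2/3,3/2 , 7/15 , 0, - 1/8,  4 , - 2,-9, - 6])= [ - 9.91, - 9 , - 6, - 2, - 1, - 1, - 1/8 , 0, 7/15,  6/11 , 2/3,7/6,3/2, 4,7]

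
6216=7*888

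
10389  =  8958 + 1431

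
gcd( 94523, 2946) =1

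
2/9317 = 2/9317 = 0.00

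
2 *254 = 508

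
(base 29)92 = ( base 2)100000111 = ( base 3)100202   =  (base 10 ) 263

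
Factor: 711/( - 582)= -2^(-1 )*3^1*79^1 *97^( - 1) =- 237/194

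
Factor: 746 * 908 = 2^3*227^1*373^1= 677368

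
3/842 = 3/842 = 0.00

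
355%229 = 126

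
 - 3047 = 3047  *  ( - 1)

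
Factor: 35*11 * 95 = 5^2*7^1*11^1*19^1 = 36575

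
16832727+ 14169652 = 31002379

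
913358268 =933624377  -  20266109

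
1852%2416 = 1852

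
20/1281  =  20/1281 = 0.02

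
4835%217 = 61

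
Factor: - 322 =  - 2^1 *7^1*23^1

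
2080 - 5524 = -3444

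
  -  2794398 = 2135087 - 4929485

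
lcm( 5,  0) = 0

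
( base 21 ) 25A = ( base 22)217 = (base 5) 12442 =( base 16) 3E5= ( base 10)997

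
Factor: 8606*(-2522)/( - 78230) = 10852166/39115 = 2^1*5^( - 1) * 13^2 *97^1*331^1 * 7823^( -1)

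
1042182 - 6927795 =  - 5885613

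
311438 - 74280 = 237158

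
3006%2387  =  619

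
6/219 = 2/73 = 0.03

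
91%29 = 4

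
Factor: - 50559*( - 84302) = 2^1*3^1*19^1*61^1 *691^1*887^1= 4262224818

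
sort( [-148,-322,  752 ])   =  [ - 322, - 148,752 ] 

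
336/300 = 1+3/25=1.12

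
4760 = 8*595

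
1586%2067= 1586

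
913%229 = 226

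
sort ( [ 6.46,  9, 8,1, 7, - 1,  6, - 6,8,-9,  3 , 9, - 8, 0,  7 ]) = [-9, - 8,- 6, - 1,0 , 1,3 , 6, 6.46 , 7 , 7,8, 8,9, 9]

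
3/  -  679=-1 + 676/679 = - 0.00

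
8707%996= 739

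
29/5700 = 29/5700 =0.01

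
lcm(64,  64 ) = 64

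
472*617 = 291224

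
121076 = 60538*2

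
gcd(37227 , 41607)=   3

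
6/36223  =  6/36223 = 0.00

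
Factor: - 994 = -2^1*7^1*71^1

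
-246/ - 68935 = 246/68935 =0.00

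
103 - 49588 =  - 49485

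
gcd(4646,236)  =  2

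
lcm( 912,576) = 10944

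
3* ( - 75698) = - 227094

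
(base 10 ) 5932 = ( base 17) 138G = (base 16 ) 172C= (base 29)71g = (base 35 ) 4TH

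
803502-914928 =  - 111426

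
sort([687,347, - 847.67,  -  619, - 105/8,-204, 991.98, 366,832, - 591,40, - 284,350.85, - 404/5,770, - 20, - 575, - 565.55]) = [-847.67, - 619, - 591,  -  575, - 565.55, - 284, - 204, - 404/5, - 20, - 105/8, 40, 347,  350.85, 366,687, 770, 832,991.98] 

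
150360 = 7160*21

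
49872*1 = 49872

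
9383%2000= 1383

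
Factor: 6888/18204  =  2^1 * 7^1*37^( - 1)  =  14/37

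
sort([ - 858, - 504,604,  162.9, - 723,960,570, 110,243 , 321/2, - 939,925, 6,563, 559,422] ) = [ - 939, - 858,-723, - 504 , 6,110,321/2,162.9,243,  422,559 , 563 , 570,604 , 925,960] 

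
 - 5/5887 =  - 5/5887 = - 0.00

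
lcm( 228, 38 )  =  228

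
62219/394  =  157 + 361/394 = 157.92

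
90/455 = 18/91 = 0.20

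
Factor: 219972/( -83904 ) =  - 797/304= - 2^ (-4 )*19^ (-1)*797^1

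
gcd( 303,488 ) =1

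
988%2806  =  988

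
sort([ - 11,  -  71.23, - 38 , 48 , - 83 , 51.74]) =[ - 83, - 71.23,-38, - 11, 48, 51.74 ]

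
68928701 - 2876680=66052021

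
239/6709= 239/6709 = 0.04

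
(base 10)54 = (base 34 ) 1k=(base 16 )36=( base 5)204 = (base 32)1m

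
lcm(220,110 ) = 220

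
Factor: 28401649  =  28401649^1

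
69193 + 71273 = 140466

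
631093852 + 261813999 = 892907851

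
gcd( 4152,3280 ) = 8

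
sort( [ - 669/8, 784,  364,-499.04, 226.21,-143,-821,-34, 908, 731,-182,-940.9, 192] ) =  [-940.9, - 821,-499.04,-182, - 143,-669/8, - 34,192,  226.21 , 364,731, 784,908 ]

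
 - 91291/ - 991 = 91291/991 = 92.12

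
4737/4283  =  1 + 454/4283 =1.11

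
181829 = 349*521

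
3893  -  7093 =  - 3200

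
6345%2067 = 144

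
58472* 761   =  44497192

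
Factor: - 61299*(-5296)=2^4*3^2*7^2 * 139^1*331^1 = 324639504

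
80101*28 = 2242828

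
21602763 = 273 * 79131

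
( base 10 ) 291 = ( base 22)d5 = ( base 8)443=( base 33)8R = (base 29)a1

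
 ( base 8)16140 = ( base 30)824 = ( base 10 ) 7264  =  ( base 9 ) 10861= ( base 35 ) 5WJ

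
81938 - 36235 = 45703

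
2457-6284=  - 3827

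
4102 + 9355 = 13457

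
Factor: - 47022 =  - 2^1 * 3^1  *  17^1* 461^1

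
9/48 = 3/16  =  0.19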